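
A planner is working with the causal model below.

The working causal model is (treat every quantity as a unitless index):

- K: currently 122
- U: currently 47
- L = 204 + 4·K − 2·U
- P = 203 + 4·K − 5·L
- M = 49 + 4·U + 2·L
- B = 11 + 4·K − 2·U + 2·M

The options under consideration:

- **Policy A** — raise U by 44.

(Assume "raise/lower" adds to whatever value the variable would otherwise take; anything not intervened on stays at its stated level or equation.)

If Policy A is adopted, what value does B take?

Policy A (U + 44):
  K = 122
  U = 47 + 44 = 91
  L = 204 + 4·122 − 2·91 = 510
  M = 49 + 4·91 + 2·510 = 1433
  B = 11 + 4·122 − 2·91 + 2·1433 = 3183

3183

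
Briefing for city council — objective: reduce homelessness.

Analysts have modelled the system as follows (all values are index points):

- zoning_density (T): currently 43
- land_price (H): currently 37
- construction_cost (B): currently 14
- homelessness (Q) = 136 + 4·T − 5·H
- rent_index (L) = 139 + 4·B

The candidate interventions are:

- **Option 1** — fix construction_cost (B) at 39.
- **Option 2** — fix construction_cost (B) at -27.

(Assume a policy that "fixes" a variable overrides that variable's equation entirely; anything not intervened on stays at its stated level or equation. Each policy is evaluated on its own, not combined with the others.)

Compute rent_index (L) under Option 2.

31

Option 2 (B := -27):
  B = -27
  L = 139 + 4·(-27) = 31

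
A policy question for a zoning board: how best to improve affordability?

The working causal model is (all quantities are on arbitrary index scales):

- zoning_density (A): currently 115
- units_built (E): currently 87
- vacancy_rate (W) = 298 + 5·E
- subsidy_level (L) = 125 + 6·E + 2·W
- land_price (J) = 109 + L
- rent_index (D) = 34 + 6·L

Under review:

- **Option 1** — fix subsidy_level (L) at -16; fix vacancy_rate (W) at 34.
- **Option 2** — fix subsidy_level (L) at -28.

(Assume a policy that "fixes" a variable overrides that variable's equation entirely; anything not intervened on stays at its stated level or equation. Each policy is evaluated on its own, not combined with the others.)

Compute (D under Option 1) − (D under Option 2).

72

Option 1 (L := -16, W := 34):
  E = 87
  W = 34
  L = -16
  D = 34 + 6·(-16) = -62
Option 2 (L := -28):
  E = 87
  W = 298 + 5·87 = 733
  L = -28
  D = 34 + 6·(-28) = -134
D: -62 − (-134) = 72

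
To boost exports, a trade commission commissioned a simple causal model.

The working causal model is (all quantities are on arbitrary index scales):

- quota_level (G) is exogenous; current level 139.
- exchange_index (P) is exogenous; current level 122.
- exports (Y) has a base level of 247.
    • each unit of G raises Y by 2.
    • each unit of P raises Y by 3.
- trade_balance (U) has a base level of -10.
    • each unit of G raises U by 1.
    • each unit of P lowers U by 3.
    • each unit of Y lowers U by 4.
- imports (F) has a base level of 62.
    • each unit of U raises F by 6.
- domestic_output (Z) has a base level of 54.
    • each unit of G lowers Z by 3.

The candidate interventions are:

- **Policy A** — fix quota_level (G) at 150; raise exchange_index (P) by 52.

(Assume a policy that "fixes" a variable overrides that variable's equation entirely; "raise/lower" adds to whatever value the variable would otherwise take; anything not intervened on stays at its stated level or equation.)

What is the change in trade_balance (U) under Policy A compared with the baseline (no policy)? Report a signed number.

Baseline:
  G = 139
  P = 122
  Y = 247 + 2·139 + 3·122 = 891
  U = -10 + 139 − 3·122 − 4·891 = -3801
Policy A (G := 150, P + 52):
  G = 150
  P = 122 + 52 = 174
  Y = 247 + 2·150 + 3·174 = 1069
  U = -10 + 150 − 3·174 − 4·1069 = -4658
Change in U: -4658 − (-3801) = -857

-857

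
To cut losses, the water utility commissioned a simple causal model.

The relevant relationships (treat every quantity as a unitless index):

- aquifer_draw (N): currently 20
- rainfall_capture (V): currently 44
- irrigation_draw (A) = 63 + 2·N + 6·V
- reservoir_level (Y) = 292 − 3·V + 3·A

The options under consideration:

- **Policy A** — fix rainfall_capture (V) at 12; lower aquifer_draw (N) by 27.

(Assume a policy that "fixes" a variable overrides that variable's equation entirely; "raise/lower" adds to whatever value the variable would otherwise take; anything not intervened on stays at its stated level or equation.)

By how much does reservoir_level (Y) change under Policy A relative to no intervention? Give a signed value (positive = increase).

Baseline:
  N = 20
  V = 44
  A = 63 + 2·20 + 6·44 = 367
  Y = 292 − 3·44 + 3·367 = 1261
Policy A (V := 12, N − 27):
  N = 20 − 27 = -7
  V = 12
  A = 63 + 2·(-7) + 6·12 = 121
  Y = 292 − 3·12 + 3·121 = 619
Change in Y: 619 − 1261 = -642

-642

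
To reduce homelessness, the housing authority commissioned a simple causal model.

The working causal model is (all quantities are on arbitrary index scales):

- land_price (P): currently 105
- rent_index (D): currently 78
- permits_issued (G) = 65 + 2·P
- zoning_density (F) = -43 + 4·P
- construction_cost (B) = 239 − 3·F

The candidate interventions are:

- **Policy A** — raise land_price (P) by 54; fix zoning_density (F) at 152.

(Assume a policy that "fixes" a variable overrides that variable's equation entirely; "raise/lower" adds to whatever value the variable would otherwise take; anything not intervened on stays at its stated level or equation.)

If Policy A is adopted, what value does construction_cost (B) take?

Policy A (P + 54, F := 152):
  P = 105 + 54 = 159
  F = 152
  B = 239 − 3·152 = -217

-217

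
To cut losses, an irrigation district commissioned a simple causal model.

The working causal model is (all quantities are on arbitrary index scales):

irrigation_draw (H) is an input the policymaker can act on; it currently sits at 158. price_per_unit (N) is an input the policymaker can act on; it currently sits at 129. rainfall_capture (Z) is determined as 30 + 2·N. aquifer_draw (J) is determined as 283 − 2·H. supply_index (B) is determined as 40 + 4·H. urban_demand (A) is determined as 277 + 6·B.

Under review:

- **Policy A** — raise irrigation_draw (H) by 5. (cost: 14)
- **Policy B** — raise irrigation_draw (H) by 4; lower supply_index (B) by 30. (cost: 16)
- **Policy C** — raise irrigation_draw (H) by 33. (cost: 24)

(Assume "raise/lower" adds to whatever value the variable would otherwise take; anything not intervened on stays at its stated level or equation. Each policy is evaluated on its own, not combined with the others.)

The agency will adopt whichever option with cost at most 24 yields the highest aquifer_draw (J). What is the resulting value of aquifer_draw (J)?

-41

Policy A (H + 5):
  H = 158 + 5 = 163
  J = 283 − 2·163 = -43
Policy B (H + 4, B − 30):
  H = 158 + 4 = 162
  J = 283 − 2·162 = -41
Policy C (H + 33):
  H = 158 + 33 = 191
  J = 283 − 2·191 = -99
Comparing — Policy A: J=-43, Policy B: J=-41, Policy C: J=-99. Highest is -41 (Policy B).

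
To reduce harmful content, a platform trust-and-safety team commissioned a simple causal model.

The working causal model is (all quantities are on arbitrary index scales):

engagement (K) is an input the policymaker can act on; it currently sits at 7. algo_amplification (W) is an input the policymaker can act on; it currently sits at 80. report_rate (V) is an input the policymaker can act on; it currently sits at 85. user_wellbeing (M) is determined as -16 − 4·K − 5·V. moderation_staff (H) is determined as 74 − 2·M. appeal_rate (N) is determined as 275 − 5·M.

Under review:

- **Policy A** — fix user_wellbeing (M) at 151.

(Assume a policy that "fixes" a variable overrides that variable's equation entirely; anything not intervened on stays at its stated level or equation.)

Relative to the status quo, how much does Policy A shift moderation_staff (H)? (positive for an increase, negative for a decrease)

Baseline:
  K = 7
  V = 85
  M = -16 − 4·7 − 5·85 = -469
  H = 74 − 2·(-469) = 1012
Policy A (M := 151):
  K = 7
  V = 85
  M = 151
  H = 74 − 2·151 = -228
Change in H: -228 − 1012 = -1240

-1240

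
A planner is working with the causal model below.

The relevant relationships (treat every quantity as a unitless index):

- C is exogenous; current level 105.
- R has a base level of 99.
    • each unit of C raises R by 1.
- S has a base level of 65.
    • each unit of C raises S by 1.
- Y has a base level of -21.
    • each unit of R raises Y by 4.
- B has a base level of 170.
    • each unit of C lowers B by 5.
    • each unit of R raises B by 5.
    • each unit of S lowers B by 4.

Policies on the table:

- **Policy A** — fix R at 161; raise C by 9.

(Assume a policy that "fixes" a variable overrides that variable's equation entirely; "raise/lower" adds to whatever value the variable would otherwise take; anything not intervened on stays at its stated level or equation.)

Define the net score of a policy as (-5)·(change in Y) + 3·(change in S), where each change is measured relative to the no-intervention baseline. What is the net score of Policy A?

887

Baseline:
  C = 105
  R = 99 + 105 = 204
  S = 65 + 105 = 170
  Y = -21 + 4·204 = 795
Policy A (R := 161, C + 9):
  C = 105 + 9 = 114
  R = 161
  S = 65 + 114 = 179
  Y = -21 + 4·161 = 623
ΔY = 623 − 795 = -172; ΔS = 179 − 170 = 9
Score = (-5)·(-172) + 3·9 = 887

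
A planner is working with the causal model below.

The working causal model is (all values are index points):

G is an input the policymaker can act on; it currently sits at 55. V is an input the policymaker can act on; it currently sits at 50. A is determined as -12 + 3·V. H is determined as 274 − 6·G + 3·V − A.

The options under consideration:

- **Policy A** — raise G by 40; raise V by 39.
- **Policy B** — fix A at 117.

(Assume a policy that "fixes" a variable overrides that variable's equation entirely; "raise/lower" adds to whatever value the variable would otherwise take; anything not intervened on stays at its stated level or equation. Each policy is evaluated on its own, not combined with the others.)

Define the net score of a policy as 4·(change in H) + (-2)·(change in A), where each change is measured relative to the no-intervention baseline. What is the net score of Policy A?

Baseline:
  G = 55
  V = 50
  A = -12 + 3·50 = 138
  H = 274 − 6·55 + 3·50 − 138 = -44
Policy A (G + 40, V + 39):
  G = 55 + 40 = 95
  V = 50 + 39 = 89
  A = -12 + 3·89 = 255
  H = 274 − 6·95 + 3·89 − 255 = -284
ΔH = -284 − (-44) = -240; ΔA = 255 − 138 = 117
Score = 4·(-240) + (-2)·117 = -1194

-1194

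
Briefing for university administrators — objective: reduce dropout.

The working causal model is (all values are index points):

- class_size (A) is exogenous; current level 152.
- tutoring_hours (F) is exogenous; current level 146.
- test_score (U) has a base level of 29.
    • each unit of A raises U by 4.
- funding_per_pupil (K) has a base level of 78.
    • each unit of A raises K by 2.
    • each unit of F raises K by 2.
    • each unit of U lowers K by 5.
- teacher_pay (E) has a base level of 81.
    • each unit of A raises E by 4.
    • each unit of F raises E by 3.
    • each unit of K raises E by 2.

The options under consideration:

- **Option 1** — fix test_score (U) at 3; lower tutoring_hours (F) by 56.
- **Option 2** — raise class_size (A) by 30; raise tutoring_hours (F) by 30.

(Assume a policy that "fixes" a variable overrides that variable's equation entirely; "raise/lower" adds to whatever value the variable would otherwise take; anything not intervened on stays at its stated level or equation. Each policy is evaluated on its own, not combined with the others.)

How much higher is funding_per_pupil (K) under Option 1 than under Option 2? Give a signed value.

Option 1 (U := 3, F − 56):
  A = 152
  F = 146 − 56 = 90
  U = 3
  K = 78 + 2·152 + 2·90 − 5·3 = 547
Option 2 (A + 30, F + 30):
  A = 152 + 30 = 182
  F = 146 + 30 = 176
  U = 29 + 4·182 = 757
  K = 78 + 2·182 + 2·176 − 5·757 = -2991
K: 547 − (-2991) = 3538

3538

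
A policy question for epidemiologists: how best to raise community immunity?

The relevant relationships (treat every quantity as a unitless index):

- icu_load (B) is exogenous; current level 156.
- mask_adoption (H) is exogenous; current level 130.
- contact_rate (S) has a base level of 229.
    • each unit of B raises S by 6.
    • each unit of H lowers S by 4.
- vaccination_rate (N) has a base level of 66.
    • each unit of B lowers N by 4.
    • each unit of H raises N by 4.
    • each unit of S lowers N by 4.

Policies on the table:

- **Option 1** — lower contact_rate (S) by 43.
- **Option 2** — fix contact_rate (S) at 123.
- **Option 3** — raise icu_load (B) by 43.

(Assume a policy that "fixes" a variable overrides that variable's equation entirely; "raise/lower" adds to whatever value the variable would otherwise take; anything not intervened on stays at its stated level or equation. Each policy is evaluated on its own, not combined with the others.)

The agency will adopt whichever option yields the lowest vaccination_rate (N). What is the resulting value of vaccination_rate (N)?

-3822

Option 1 (S − 43):
  B = 156
  H = 130
  S = 229 + 6·156 − 4·130 (−43 from intervention) = 602
  N = 66 − 4·156 + 4·130 − 4·602 = -2446
Option 2 (S := 123):
  B = 156
  H = 130
  S = 123
  N = 66 − 4·156 + 4·130 − 4·123 = -530
Option 3 (B + 43):
  B = 156 + 43 = 199
  H = 130
  S = 229 + 6·199 − 4·130 = 903
  N = 66 − 4·199 + 4·130 − 4·903 = -3822
Comparing — Option 1: N=-2446, Option 2: N=-530, Option 3: N=-3822. Lowest is -3822 (Option 3).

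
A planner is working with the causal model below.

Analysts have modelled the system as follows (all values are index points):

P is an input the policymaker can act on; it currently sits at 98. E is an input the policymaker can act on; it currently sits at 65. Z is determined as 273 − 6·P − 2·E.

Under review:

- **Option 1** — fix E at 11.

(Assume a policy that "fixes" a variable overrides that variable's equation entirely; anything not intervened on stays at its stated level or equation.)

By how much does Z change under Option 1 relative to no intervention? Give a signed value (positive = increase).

Baseline:
  P = 98
  E = 65
  Z = 273 − 6·98 − 2·65 = -445
Option 1 (E := 11):
  P = 98
  E = 11
  Z = 273 − 6·98 − 2·11 = -337
Change in Z: -337 − (-445) = 108

108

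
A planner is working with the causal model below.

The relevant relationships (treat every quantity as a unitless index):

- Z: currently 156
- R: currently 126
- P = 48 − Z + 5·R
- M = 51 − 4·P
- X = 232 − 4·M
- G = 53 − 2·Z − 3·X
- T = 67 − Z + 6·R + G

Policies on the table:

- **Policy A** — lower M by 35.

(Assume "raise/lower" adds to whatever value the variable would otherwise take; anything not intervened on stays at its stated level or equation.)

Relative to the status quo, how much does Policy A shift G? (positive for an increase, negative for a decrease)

Baseline:
  Z = 156
  R = 126
  P = 48 − 156 + 5·126 = 522
  M = 51 − 4·522 = -2037
  X = 232 − 4·(-2037) = 8380
  G = 53 − 2·156 − 3·8380 = -25399
Policy A (M − 35):
  Z = 156
  R = 126
  P = 48 − 156 + 5·126 = 522
  M = 51 − 4·522 (−35 from intervention) = -2072
  X = 232 − 4·(-2072) = 8520
  G = 53 − 2·156 − 3·8520 = -25819
Change in G: -25819 − (-25399) = -420

-420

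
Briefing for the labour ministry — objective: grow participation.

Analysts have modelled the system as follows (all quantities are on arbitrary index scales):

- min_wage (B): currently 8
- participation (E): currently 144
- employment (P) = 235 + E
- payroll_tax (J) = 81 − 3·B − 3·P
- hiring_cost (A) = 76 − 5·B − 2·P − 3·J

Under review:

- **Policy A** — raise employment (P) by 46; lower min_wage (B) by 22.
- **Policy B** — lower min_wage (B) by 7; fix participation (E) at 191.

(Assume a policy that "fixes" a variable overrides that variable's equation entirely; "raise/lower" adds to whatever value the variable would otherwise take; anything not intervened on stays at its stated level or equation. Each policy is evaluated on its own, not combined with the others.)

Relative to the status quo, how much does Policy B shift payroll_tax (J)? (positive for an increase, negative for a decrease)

Baseline:
  B = 8
  E = 144
  P = 235 + 144 = 379
  J = 81 − 3·8 − 3·379 = -1080
Policy B (B − 7, E := 191):
  B = 8 − 7 = 1
  E = 191
  P = 235 + 191 = 426
  J = 81 − 3·1 − 3·426 = -1200
Change in J: -1200 − (-1080) = -120

-120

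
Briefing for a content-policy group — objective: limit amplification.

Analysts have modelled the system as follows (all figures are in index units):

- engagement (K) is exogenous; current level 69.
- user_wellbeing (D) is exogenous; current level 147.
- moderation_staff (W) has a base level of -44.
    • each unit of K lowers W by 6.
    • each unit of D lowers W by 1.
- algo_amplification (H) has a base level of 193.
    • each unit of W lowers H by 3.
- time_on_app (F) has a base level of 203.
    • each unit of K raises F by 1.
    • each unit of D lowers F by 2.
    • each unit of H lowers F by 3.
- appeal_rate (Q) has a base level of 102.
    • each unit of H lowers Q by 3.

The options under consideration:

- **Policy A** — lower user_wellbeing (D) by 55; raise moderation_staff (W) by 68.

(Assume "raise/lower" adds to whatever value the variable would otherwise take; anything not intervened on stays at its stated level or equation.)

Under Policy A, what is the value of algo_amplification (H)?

Policy A (D − 55, W + 68):
  K = 69
  D = 147 − 55 = 92
  W = -44 − 6·69 − 92 (+68 from intervention) = -482
  H = 193 − 3·(-482) = 1639

1639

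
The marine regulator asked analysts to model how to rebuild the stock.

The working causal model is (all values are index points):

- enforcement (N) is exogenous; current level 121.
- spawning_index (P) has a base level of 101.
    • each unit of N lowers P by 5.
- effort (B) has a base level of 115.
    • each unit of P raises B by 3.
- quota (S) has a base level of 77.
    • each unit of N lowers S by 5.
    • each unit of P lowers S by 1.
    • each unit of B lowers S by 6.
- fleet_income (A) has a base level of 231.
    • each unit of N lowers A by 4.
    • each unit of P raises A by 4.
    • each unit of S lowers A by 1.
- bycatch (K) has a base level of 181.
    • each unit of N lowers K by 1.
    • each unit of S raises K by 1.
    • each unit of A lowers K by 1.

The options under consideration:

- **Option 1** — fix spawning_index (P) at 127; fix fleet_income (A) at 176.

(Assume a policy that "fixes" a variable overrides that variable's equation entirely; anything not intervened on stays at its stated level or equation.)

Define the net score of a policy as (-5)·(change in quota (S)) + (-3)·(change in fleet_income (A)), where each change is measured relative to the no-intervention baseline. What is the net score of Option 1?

27536

Baseline:
  N = 121
  P = 101 − 5·121 = -504
  B = 115 + 3·(-504) = -1397
  S = 77 − 5·121 − (-504) − 6·(-1397) = 8358
  A = 231 − 4·121 + 4·(-504) − 8358 = -10627
Option 1 (P := 127, A := 176):
  N = 121
  P = 127
  B = 115 + 3·127 = 496
  S = 77 − 5·121 − 127 − 6·496 = -3631
  A = 176
ΔS = -3631 − 8358 = -11989; ΔA = 176 − (-10627) = 10803
Score = (-5)·(-11989) + (-3)·10803 = 27536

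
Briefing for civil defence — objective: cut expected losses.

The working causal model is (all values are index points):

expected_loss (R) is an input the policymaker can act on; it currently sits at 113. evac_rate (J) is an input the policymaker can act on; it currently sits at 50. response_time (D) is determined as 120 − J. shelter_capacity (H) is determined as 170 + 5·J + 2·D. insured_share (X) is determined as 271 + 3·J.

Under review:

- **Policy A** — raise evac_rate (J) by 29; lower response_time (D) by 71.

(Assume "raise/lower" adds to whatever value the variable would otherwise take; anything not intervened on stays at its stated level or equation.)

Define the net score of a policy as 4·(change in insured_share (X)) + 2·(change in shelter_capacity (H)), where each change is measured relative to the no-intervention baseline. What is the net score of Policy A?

Baseline:
  J = 50
  D = 120 − 50 = 70
  H = 170 + 5·50 + 2·70 = 560
  X = 271 + 3·50 = 421
Policy A (J + 29, D − 71):
  J = 50 + 29 = 79
  D = 120 − 79 (−71 from intervention) = -30
  H = 170 + 5·79 + 2·(-30) = 505
  X = 271 + 3·79 = 508
ΔX = 508 − 421 = 87; ΔH = 505 − 560 = -55
Score = 4·87 + 2·(-55) = 238

238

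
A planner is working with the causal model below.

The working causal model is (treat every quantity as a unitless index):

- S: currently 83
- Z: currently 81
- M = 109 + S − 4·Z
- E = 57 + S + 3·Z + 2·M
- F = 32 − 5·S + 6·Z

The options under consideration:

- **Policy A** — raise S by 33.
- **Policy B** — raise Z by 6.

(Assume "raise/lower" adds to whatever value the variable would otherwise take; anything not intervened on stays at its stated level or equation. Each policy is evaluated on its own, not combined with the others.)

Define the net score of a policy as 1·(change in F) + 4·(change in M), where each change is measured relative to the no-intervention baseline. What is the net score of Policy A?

Baseline:
  S = 83
  Z = 81
  M = 109 + 83 − 4·81 = -132
  F = 32 − 5·83 + 6·81 = 103
Policy A (S + 33):
  S = 83 + 33 = 116
  Z = 81
  M = 109 + 116 − 4·81 = -99
  F = 32 − 5·116 + 6·81 = -62
ΔF = -62 − 103 = -165; ΔM = -99 − (-132) = 33
Score = 1·(-165) + 4·33 = -33

-33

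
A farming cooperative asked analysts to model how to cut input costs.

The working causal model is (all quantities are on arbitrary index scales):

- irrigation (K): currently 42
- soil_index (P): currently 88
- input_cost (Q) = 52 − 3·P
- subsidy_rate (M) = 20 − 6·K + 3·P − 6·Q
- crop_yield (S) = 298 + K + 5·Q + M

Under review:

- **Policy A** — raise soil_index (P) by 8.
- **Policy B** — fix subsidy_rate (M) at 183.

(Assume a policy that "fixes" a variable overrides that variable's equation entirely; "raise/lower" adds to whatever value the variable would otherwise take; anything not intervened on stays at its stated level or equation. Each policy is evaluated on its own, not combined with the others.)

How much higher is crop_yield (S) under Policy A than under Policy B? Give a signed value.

1169

Policy A (P + 8):
  K = 42
  P = 88 + 8 = 96
  Q = 52 − 3·96 = -236
  M = 20 − 6·42 + 3·96 − 6·(-236) = 1472
  S = 298 + 42 + 5·(-236) + 1472 = 632
Policy B (M := 183):
  K = 42
  P = 88
  Q = 52 − 3·88 = -212
  M = 183
  S = 298 + 42 + 5·(-212) + 183 = -537
S: 632 − (-537) = 1169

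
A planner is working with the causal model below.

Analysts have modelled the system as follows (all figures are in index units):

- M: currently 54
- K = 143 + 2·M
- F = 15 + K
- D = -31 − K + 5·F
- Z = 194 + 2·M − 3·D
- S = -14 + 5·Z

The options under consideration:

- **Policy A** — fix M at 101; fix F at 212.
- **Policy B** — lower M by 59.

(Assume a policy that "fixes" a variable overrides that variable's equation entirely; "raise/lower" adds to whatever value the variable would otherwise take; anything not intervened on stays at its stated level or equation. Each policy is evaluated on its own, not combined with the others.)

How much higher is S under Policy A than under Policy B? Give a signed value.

-560

Policy A (M := 101, F := 212):
  M = 101
  K = 143 + 2·101 = 345
  F = 212
  D = -31 − 345 + 5·212 = 684
  Z = 194 + 2·101 − 3·684 = -1656
  S = -14 + 5·(-1656) = -8294
Policy B (M − 59):
  M = 54 − 59 = -5
  K = 143 + 2·(-5) = 133
  F = 15 + 133 = 148
  D = -31 − 133 + 5·148 = 576
  Z = 194 + 2·(-5) − 3·576 = -1544
  S = -14 + 5·(-1544) = -7734
S: -8294 − (-7734) = -560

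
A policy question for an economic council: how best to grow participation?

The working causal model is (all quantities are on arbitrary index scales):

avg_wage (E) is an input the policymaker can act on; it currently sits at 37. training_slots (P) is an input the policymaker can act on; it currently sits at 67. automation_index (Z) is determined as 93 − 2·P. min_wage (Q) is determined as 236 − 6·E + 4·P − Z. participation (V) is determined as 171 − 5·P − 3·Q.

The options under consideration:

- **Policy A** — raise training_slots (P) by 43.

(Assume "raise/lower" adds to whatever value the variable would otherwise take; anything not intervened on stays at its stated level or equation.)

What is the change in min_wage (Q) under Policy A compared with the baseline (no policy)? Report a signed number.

258

Baseline:
  E = 37
  P = 67
  Z = 93 − 2·67 = -41
  Q = 236 − 6·37 + 4·67 − (-41) = 323
Policy A (P + 43):
  E = 37
  P = 67 + 43 = 110
  Z = 93 − 2·110 = -127
  Q = 236 − 6·37 + 4·110 − (-127) = 581
Change in Q: 581 − 323 = 258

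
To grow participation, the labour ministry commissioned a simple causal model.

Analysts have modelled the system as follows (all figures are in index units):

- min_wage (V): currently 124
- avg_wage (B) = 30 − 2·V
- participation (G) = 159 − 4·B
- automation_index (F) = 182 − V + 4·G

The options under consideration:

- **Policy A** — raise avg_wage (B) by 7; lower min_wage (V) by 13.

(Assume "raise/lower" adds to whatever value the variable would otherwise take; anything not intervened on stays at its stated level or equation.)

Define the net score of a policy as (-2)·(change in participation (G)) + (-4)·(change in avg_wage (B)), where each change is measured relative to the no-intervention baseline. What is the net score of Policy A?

132

Baseline:
  V = 124
  B = 30 − 2·124 = -218
  G = 159 − 4·(-218) = 1031
Policy A (B + 7, V − 13):
  V = 124 − 13 = 111
  B = 30 − 2·111 (+7 from intervention) = -185
  G = 159 − 4·(-185) = 899
ΔG = 899 − 1031 = -132; ΔB = -185 − (-218) = 33
Score = (-2)·(-132) + (-4)·33 = 132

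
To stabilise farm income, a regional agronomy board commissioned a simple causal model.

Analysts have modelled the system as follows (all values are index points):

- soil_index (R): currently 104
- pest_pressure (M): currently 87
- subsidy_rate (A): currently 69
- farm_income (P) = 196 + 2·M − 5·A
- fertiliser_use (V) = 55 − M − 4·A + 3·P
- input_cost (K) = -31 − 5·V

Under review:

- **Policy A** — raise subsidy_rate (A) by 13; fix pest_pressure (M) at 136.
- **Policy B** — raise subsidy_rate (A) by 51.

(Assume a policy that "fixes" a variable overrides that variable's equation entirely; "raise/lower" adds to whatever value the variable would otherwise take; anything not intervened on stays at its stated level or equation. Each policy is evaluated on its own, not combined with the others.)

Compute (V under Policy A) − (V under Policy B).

Policy A (A + 13, M := 136):
  M = 136
  A = 69 + 13 = 82
  P = 196 + 2·136 − 5·82 = 58
  V = 55 − 136 − 4·82 + 3·58 = -235
Policy B (A + 51):
  M = 87
  A = 69 + 51 = 120
  P = 196 + 2·87 − 5·120 = -230
  V = 55 − 87 − 4·120 + 3·(-230) = -1202
V: -235 − (-1202) = 967

967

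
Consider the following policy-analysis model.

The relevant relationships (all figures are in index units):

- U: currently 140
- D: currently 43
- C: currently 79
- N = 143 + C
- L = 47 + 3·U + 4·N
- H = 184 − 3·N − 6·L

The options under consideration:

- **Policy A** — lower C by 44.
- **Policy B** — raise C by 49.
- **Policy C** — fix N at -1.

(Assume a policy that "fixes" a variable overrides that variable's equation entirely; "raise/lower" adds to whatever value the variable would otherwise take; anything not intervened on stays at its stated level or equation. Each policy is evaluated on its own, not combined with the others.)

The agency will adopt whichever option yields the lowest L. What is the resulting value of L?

463

Policy A (C − 44):
  U = 140
  C = 79 − 44 = 35
  N = 143 + 35 = 178
  L = 47 + 3·140 + 4·178 = 1179
Policy B (C + 49):
  U = 140
  C = 79 + 49 = 128
  N = 143 + 128 = 271
  L = 47 + 3·140 + 4·271 = 1551
Policy C (N := -1):
  U = 140
  C = 79
  N = -1
  L = 47 + 3·140 + 4·(-1) = 463
Comparing — Policy A: L=1179, Policy B: L=1551, Policy C: L=463. Lowest is 463 (Policy C).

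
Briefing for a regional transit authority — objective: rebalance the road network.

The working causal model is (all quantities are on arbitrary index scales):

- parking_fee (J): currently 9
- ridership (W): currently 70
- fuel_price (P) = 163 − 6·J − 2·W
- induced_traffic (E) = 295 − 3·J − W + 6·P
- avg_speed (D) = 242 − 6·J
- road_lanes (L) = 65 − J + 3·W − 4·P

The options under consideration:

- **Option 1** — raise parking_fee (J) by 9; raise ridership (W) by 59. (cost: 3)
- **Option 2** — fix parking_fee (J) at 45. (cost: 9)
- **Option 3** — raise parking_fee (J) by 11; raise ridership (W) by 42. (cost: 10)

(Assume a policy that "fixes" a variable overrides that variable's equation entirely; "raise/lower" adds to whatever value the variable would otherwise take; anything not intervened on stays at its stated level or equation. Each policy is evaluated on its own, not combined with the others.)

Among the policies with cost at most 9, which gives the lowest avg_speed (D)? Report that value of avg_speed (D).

-28

Option 1 (J + 9, W + 59):
  J = 9 + 9 = 18
  D = 242 − 6·18 = 134
Option 2 (J := 45):
  J = 45
  D = 242 − 6·45 = -28
Comparing — Option 1: D=134, Option 2: D=-28. Lowest is -28 (Option 2).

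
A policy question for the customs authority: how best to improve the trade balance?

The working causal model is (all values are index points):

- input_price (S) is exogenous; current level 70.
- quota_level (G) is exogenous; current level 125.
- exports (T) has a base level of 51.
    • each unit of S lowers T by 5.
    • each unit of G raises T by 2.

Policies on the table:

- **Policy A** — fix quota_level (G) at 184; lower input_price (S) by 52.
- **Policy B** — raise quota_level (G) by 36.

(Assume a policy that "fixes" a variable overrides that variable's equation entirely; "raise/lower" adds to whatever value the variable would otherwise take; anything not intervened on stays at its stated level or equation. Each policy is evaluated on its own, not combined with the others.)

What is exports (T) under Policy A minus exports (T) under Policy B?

Policy A (G := 184, S − 52):
  S = 70 − 52 = 18
  G = 184
  T = 51 − 5·18 + 2·184 = 329
Policy B (G + 36):
  S = 70
  G = 125 + 36 = 161
  T = 51 − 5·70 + 2·161 = 23
T: 329 − 23 = 306

306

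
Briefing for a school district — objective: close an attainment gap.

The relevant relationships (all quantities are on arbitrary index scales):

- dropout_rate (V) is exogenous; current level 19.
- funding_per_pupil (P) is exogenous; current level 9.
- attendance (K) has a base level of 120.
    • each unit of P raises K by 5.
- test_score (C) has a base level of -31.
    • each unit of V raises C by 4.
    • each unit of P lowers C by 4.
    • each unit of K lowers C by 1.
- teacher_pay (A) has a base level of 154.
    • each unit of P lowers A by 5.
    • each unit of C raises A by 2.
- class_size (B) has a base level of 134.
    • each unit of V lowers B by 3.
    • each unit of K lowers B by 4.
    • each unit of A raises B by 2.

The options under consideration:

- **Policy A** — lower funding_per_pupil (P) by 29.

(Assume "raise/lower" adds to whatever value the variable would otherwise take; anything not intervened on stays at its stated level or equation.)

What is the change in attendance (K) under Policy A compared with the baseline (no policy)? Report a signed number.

Baseline:
  P = 9
  K = 120 + 5·9 = 165
Policy A (P − 29):
  P = 9 − 29 = -20
  K = 120 + 5·(-20) = 20
Change in K: 20 − 165 = -145

-145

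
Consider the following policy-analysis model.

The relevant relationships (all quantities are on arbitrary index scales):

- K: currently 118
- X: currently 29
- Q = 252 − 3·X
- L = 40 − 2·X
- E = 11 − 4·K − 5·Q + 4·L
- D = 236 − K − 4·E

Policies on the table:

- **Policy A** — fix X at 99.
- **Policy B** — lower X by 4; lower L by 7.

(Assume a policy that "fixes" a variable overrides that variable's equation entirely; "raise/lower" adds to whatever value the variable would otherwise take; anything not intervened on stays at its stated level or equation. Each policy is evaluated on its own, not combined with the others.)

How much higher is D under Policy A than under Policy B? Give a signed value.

-2184

Policy A (X := 99):
  K = 118
  X = 99
  Q = 252 − 3·99 = -45
  L = 40 − 2·99 = -158
  E = 11 − 4·118 − 5·(-45) + 4·(-158) = -868
  D = 236 − 118 − 4·(-868) = 3590
Policy B (X − 4, L − 7):
  K = 118
  X = 29 − 4 = 25
  Q = 252 − 3·25 = 177
  L = 40 − 2·25 (−7 from intervention) = -17
  E = 11 − 4·118 − 5·177 + 4·(-17) = -1414
  D = 236 − 118 − 4·(-1414) = 5774
D: 3590 − 5774 = -2184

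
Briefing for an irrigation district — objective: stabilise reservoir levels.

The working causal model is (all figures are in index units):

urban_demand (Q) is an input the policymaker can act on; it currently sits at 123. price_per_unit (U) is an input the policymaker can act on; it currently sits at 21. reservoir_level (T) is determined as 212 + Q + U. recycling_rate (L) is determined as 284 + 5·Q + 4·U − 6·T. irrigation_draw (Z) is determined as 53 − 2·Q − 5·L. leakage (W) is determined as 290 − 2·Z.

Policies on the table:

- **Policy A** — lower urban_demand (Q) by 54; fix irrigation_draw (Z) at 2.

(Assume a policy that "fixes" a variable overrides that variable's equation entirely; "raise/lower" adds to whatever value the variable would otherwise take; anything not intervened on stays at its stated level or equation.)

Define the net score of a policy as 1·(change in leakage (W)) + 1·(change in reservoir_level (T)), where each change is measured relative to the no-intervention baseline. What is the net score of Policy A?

Baseline:
  Q = 123
  U = 21
  T = 212 + 123 + 21 = 356
  L = 284 + 5·123 + 4·21 − 6·356 = -1153
  Z = 53 − 2·123 − 5·(-1153) = 5572
  W = 290 − 2·5572 = -10854
Policy A (Q − 54, Z := 2):
  Q = 123 − 54 = 69
  U = 21
  T = 212 + 69 + 21 = 302
  L = 284 + 5·69 + 4·21 − 6·302 = -1099
  Z = 2
  W = 290 − 2·2 = 286
ΔW = 286 − (-10854) = 11140; ΔT = 302 − 356 = -54
Score = 1·11140 + 1·(-54) = 11086

11086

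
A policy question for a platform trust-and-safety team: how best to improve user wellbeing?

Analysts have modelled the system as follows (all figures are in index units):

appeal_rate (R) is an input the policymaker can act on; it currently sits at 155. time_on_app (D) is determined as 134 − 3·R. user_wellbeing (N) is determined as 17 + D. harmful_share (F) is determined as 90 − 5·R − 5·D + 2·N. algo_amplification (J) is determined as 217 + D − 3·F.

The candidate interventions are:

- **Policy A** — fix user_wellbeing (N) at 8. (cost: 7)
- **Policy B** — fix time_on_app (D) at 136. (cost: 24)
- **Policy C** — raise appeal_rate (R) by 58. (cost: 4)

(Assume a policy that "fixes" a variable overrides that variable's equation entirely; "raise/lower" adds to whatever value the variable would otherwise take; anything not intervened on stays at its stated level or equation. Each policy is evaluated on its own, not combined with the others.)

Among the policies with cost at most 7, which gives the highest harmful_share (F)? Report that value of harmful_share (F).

986

Policy A (N := 8):
  R = 155
  D = 134 − 3·155 = -331
  N = 8
  F = 90 − 5·155 − 5·(-331) + 2·8 = 986
Policy C (R + 58):
  R = 155 + 58 = 213
  D = 134 − 3·213 = -505
  N = 17 + (-505) = -488
  F = 90 − 5·213 − 5·(-505) + 2·(-488) = 574
Comparing — Policy A: F=986, Policy C: F=574. Highest is 986 (Policy A).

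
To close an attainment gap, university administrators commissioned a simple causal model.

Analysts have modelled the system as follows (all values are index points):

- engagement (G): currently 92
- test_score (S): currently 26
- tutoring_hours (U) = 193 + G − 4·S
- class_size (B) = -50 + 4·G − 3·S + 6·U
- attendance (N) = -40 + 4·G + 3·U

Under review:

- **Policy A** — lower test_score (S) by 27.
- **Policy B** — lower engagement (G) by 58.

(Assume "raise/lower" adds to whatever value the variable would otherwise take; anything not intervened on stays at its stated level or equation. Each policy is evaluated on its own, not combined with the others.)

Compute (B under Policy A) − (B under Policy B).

1309

Policy A (S − 27):
  G = 92
  S = 26 − 27 = -1
  U = 193 + 92 − 4·(-1) = 289
  B = -50 + 4·92 − 3·(-1) + 6·289 = 2055
Policy B (G − 58):
  G = 92 − 58 = 34
  S = 26
  U = 193 + 34 − 4·26 = 123
  B = -50 + 4·34 − 3·26 + 6·123 = 746
B: 2055 − 746 = 1309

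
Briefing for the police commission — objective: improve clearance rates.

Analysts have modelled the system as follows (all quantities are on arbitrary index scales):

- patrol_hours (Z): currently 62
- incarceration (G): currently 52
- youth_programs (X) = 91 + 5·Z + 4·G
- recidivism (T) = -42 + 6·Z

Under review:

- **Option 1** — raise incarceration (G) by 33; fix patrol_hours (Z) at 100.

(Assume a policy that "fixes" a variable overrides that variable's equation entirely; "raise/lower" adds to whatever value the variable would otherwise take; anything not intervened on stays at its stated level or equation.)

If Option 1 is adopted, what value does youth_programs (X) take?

Option 1 (G + 33, Z := 100):
  Z = 100
  G = 52 + 33 = 85
  X = 91 + 5·100 + 4·85 = 931

931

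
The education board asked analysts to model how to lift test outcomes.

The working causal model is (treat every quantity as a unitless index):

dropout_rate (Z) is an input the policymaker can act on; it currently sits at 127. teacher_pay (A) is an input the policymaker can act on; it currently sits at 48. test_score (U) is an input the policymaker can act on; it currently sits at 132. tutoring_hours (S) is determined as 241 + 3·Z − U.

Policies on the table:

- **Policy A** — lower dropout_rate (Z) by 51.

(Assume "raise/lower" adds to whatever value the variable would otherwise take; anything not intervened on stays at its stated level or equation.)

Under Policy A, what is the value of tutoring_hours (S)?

337

Policy A (Z − 51):
  Z = 127 − 51 = 76
  U = 132
  S = 241 + 3·76 − 132 = 337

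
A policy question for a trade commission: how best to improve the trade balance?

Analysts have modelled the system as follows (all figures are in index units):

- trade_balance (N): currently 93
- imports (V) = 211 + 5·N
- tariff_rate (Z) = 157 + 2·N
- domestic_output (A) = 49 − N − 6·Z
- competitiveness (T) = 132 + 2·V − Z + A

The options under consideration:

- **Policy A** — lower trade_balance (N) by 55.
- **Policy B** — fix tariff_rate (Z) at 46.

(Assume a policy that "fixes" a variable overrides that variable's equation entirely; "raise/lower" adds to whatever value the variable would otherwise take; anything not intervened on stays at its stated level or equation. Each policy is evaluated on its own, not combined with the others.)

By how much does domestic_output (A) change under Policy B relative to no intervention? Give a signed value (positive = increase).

1782

Baseline:
  N = 93
  Z = 157 + 2·93 = 343
  A = 49 − 93 − 6·343 = -2102
Policy B (Z := 46):
  N = 93
  Z = 46
  A = 49 − 93 − 6·46 = -320
Change in A: -320 − (-2102) = 1782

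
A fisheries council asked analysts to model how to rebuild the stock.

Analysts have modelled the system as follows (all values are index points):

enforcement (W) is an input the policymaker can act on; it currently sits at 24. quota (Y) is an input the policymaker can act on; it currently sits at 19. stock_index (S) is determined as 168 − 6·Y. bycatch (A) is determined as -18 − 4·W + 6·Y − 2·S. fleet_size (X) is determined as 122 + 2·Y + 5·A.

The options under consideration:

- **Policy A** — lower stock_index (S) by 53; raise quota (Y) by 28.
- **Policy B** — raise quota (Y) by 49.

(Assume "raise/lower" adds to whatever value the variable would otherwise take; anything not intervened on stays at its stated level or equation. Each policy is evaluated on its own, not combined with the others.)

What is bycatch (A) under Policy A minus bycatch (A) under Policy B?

Policy A (S − 53, Y + 28):
  W = 24
  Y = 19 + 28 = 47
  S = 168 − 6·47 (−53 from intervention) = -167
  A = -18 − 4·24 + 6·47 − 2·(-167) = 502
Policy B (Y + 49):
  W = 24
  Y = 19 + 49 = 68
  S = 168 − 6·68 = -240
  A = -18 − 4·24 + 6·68 − 2·(-240) = 774
A: 502 − 774 = -272

-272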